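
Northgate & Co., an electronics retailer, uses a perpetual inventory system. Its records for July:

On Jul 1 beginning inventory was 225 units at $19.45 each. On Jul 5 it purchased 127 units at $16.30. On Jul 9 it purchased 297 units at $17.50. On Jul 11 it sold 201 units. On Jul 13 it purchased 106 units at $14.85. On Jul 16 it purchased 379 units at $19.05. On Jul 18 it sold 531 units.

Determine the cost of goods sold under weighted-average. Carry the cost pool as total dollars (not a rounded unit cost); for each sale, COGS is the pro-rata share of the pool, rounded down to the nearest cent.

COGS = $13,185.64

After Jul 1: 225 on hand, pool $4,376.25 (≈ $19.4500 each)
After Jul 5: 352 on hand, pool $6,446.35 (≈ $18.3135 each)
After Jul 9: 649 on hand, pool $11,643.85 (≈ $17.9412 each)
Jul 11, sell 201: 201/649 × $11,643.85 → $3,606.18
After Jul 13: 554 on hand, pool $9,611.77 (≈ $17.3498 each)
After Jul 16: 933 on hand, pool $16,831.72 (≈ $18.0404 each)
Jul 18, sell 531: 531/933 × $16,831.72 → $9,579.46
Total COGS = $3,606.18 + $9,579.46 = $13,185.64
Ending inventory (cost pool remaining) = $7,252.26
Check: goods available $20,437.90 = COGS $13,185.64 + ending $7,252.26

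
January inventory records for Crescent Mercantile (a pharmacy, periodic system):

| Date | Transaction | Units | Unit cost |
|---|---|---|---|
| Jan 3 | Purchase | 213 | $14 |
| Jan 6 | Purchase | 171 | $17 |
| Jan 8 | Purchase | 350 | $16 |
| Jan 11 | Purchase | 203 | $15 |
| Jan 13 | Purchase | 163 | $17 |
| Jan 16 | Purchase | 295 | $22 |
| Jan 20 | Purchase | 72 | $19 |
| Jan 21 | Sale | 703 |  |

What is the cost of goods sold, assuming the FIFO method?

COGS = $10,993

Jan 21, 703 sold [FIFO — oldest first]: 213 @ $14 + 171 @ $17 + 319 @ $16 = $10,993
Ending inventory: 31 @ $16 + 203 @ $15 + 163 @ $17 + 295 @ $22 + 72 @ $19 = $14,170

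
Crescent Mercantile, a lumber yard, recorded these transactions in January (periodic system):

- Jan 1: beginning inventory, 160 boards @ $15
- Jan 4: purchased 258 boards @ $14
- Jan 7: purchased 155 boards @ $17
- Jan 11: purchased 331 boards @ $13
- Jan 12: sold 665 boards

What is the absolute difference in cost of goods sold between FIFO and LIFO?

$399

FIFO COGS: 160 @ $15 + 258 @ $14 + 155 @ $17 + 92 @ $13 = $9,843
LIFO COGS: 331 @ $13 + 155 @ $17 + 179 @ $14 = $9,444
Difference = |$9,843 − $9,444| = $399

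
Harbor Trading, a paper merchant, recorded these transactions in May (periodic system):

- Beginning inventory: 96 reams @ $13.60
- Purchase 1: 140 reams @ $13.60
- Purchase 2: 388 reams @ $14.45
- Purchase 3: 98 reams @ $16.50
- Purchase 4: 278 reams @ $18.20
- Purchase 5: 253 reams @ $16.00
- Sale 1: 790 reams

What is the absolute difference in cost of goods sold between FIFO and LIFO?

FIFO COGS: 96 @ $13.60 + 140 @ $13.60 + 388 @ $14.45 + 98 @ $16.50 + 68 @ $18.20 = $11,670.80
LIFO COGS: 253 @ $16.00 + 278 @ $18.20 + 98 @ $16.50 + 161 @ $14.45 = $13,051.05
Difference = |$11,670.80 − $13,051.05| = $1,380.25

$1,380.25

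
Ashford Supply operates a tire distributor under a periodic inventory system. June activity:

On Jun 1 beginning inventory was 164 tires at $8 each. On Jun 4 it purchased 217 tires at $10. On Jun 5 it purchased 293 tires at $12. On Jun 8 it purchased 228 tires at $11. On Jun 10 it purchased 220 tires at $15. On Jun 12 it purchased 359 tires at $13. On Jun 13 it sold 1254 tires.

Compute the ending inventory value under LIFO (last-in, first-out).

Ending inventory = $1,942

Jun 13, 1254 sold [LIFO — newest first]: 359 @ $13 + 220 @ $15 + 228 @ $11 + 293 @ $12 + 154 @ $10 = $15,531
Ending inventory: 164 @ $8 + 63 @ $10 = $1,942
Check: goods available $17,473 = COGS $15,531 + ending $1,942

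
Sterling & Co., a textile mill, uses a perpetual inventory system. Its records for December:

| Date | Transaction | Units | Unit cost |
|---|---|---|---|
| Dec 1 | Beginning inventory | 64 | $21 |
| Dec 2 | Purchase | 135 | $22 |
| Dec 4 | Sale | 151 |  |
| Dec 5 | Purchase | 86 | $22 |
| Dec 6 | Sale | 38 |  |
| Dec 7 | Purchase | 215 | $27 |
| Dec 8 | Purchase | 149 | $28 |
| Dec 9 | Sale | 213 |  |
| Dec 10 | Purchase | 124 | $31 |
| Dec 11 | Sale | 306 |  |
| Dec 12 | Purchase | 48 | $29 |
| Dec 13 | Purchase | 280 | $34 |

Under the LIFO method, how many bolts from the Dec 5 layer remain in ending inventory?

17

Dec 4, 151 sold [LIFO — newest first]: 135 @ $22 + 16 @ $21 = $3,306
Dec 6, 38 sold [LIFO — newest first]: 38 @ $22 = $836
Dec 9, 213 sold [LIFO — newest first]: 149 @ $28 + 64 @ $27 = $5,900
Dec 11, 306 sold [LIFO — newest first]: 124 @ $31 + 151 @ $27 + 31 @ $22 = $8,603
Total COGS = $3,306 + $836 + $5,900 + $8,603 = $18,645
Ending inventory: 48 @ $21 + 17 @ $22 + 48 @ $29 + 280 @ $34 = $12,294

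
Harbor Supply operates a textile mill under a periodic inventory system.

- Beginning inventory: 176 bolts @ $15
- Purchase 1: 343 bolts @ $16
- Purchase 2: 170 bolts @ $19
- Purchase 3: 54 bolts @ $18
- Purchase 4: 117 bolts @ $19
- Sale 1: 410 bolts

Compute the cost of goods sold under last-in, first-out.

Sale 1 (410) [LIFO — newest first]: 117 @ $19 + 54 @ $18 + 170 @ $19 + 69 @ $16 = $7,529
Ending inventory: 176 @ $15 + 274 @ $16 = $7,024

COGS = $7,529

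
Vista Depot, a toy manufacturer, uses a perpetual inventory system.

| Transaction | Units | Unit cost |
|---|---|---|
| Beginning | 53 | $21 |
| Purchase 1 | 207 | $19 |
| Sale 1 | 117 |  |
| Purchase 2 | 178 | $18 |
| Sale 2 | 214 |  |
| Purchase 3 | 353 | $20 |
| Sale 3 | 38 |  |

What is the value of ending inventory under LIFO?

Ending inventory = $8,439

Sale 1 (117) [LIFO — newest first]: 117 @ $19 = $2,223
Sale 2 (214) [LIFO — newest first]: 178 @ $18 + 36 @ $19 = $3,888
Sale 3 (38) [LIFO — newest first]: 38 @ $20 = $760
Total COGS = $2,223 + $3,888 + $760 = $6,871
Ending inventory: 53 @ $21 + 54 @ $19 + 315 @ $20 = $8,439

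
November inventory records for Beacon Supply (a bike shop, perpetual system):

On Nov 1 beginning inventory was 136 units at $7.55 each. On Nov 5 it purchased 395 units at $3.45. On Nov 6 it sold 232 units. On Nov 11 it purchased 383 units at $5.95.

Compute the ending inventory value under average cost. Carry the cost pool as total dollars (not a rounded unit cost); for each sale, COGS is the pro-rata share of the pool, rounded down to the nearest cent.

After Nov 1: 136 on hand, pool $1,026.80 (≈ $7.5500 each)
After Nov 5: 531 on hand, pool $2,389.55 (≈ $4.5001 each)
Nov 6, sell 232: 232/531 × $2,389.55 → $1,044.02
After Nov 11: 682 on hand, pool $3,624.38 (≈ $5.3143 each)
Ending inventory (cost pool remaining) = $3,624.38

Ending inventory = $3,624.38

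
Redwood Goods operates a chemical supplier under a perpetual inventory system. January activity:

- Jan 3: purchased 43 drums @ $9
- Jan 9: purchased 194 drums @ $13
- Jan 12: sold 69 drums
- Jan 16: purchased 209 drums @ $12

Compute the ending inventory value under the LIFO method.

Jan 12, 69 sold [LIFO — newest first]: 69 @ $13 = $897
Ending inventory: 43 @ $9 + 125 @ $13 + 209 @ $12 = $4,520
Check: goods available $5,417 = COGS $897 + ending $4,520

Ending inventory = $4,520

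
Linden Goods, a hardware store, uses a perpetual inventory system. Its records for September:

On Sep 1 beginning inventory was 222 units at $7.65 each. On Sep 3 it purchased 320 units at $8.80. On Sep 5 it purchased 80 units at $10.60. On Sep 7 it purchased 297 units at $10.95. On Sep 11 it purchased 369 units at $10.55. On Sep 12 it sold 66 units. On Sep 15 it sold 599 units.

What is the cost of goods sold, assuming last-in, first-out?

COGS = $7,134.15

Sep 12, 66 sold [LIFO — newest first]: 66 @ $10.55 = $696.30
Sep 15, 599 sold [LIFO — newest first]: 303 @ $10.55 + 296 @ $10.95 = $6,437.85
Total COGS = $696.30 + $6,437.85 = $7,134.15
Ending inventory: 222 @ $7.65 + 320 @ $8.80 + 80 @ $10.60 + 1 @ $10.95 = $5,373.25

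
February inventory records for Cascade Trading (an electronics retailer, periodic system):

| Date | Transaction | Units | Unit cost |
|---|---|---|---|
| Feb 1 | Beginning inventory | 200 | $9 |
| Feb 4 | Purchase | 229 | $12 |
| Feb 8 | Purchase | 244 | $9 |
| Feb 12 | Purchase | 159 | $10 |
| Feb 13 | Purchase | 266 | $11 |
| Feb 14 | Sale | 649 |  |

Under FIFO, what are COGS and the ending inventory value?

Feb 14, 649 sold [FIFO — oldest first]: 200 @ $9 + 229 @ $12 + 220 @ $9 = $6,528
Ending inventory: 24 @ $9 + 159 @ $10 + 266 @ $11 = $4,732
Check: goods available $11,260 = COGS $6,528 + ending $4,732

COGS = $6,528; ending inventory = $4,732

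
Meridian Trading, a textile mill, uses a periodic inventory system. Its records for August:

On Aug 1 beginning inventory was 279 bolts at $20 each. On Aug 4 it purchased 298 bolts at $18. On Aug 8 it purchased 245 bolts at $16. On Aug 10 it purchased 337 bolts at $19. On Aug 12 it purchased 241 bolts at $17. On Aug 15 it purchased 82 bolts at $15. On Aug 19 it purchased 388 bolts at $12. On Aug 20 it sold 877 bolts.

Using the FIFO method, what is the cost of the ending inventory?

Ending inventory = $15,341

Aug 20, 877 sold [FIFO — oldest first]: 279 @ $20 + 298 @ $18 + 245 @ $16 + 55 @ $19 = $15,909
Ending inventory: 282 @ $19 + 241 @ $17 + 82 @ $15 + 388 @ $12 = $15,341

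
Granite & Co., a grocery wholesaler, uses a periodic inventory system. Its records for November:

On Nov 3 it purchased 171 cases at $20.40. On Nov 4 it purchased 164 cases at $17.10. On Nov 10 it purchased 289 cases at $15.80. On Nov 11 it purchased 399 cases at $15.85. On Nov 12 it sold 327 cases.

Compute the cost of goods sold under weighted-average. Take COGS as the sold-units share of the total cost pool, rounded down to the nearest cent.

COGS = $5,492.56

Nov 12, sell 327: 327/1023 × $17,183.15 → $5,492.56
Ending inventory (cost pool remaining) = $11,690.59
Check: goods available $17,183.15 = COGS $5,492.56 + ending $11,690.59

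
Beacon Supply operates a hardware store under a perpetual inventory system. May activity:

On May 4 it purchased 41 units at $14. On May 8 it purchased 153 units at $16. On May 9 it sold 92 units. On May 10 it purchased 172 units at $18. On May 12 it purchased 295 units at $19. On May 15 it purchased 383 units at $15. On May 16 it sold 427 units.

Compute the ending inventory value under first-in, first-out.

Ending inventory = $8,443

May 9, 92 sold [FIFO — oldest first]: 41 @ $14 + 51 @ $16 = $1,390
May 16, 427 sold [FIFO — oldest first]: 102 @ $16 + 172 @ $18 + 153 @ $19 = $7,635
Total COGS = $1,390 + $7,635 = $9,025
Ending inventory: 142 @ $19 + 383 @ $15 = $8,443
Check: goods available $17,468 = COGS $9,025 + ending $8,443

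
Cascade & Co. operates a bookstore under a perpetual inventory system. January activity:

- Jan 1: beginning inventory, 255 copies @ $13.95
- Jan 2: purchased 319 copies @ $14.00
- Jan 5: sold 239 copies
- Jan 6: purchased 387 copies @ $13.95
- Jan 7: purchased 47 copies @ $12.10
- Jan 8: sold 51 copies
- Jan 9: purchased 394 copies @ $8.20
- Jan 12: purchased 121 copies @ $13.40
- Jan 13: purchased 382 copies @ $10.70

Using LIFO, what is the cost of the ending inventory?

Ending inventory = $18,959.70

Jan 5, 239 sold [LIFO — newest first]: 239 @ $14.00 = $3,346.00
Jan 8, 51 sold [LIFO — newest first]: 47 @ $12.10 + 4 @ $13.95 = $624.50
Total COGS = $3,346.00 + $624.50 = $3,970.50
Ending inventory: 255 @ $13.95 + 80 @ $14.00 + 383 @ $13.95 + 394 @ $8.20 + 121 @ $13.40 + 382 @ $10.70 = $18,959.70
Check: goods available $22,930.20 = COGS $3,970.50 + ending $18,959.70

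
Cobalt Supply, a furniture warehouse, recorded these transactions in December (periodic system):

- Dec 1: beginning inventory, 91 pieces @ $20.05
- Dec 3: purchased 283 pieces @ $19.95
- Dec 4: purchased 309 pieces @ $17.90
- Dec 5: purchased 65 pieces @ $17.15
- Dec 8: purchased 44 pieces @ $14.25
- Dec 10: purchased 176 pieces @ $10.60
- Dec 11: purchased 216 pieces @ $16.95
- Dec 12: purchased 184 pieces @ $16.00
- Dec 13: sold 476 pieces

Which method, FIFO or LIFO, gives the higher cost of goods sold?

FIFO COGS: 91 @ $20.05 + 283 @ $19.95 + 102 @ $17.90 = $9,296.20
LIFO COGS: 184 @ $16.00 + 216 @ $16.95 + 76 @ $10.60 = $7,410.80

FIFO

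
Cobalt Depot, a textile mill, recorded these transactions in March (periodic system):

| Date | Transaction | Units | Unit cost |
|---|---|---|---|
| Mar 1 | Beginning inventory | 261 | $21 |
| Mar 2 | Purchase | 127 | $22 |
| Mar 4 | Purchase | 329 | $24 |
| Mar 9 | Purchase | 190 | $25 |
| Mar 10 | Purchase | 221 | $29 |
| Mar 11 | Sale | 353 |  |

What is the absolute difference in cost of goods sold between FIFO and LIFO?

$2,204

FIFO COGS: 261 @ $21 + 92 @ $22 = $7,505
LIFO COGS: 221 @ $29 + 132 @ $25 = $9,709
Difference = |$7,505 − $9,709| = $2,204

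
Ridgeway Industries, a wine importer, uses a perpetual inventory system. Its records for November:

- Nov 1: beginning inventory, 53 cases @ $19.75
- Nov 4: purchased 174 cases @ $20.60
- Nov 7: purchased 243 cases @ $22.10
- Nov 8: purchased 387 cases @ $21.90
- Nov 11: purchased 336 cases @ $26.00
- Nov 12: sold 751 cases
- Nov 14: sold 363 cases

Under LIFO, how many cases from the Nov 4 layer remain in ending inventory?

Nov 12, 751 sold [LIFO — newest first]: 336 @ $26.00 + 387 @ $21.90 + 28 @ $22.10 = $17,830.10
Nov 14, 363 sold [LIFO — newest first]: 215 @ $22.10 + 148 @ $20.60 = $7,800.30
Total COGS = $17,830.10 + $7,800.30 = $25,630.40
Ending inventory: 53 @ $19.75 + 26 @ $20.60 = $1,582.35
Check: goods available $27,212.75 = COGS $25,630.40 + ending $1,582.35

26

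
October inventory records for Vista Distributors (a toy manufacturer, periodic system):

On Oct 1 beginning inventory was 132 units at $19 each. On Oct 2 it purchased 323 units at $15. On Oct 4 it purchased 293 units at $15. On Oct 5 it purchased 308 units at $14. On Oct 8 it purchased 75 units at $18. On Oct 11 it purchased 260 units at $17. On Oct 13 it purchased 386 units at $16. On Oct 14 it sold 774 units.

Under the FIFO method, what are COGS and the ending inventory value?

COGS = $12,112; ending inventory = $15,894

Oct 14, 774 sold [FIFO — oldest first]: 132 @ $19 + 323 @ $15 + 293 @ $15 + 26 @ $14 = $12,112
Ending inventory: 282 @ $14 + 75 @ $18 + 260 @ $17 + 386 @ $16 = $15,894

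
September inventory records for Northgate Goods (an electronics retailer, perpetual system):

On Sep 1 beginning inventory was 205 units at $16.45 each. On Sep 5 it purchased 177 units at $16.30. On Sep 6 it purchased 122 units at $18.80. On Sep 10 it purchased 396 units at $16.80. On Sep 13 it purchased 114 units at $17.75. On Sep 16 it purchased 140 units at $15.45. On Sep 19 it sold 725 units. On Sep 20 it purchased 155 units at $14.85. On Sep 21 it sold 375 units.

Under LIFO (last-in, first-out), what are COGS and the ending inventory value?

Sep 19, 725 sold [LIFO — newest first]: 140 @ $15.45 + 114 @ $17.75 + 396 @ $16.80 + 75 @ $18.80 = $12,249.30
Sep 21, 375 sold [LIFO — newest first]: 155 @ $14.85 + 47 @ $18.80 + 173 @ $16.30 = $6,005.25
Total COGS = $12,249.30 + $6,005.25 = $18,254.55
Ending inventory: 205 @ $16.45 + 4 @ $16.30 = $3,437.45

COGS = $18,254.55; ending inventory = $3,437.45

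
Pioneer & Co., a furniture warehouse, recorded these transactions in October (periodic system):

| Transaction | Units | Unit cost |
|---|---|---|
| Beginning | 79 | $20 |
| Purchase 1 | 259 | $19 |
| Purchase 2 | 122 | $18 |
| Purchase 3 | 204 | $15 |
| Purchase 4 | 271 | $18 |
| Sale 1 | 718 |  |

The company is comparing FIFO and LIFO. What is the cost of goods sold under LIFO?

FIFO COGS: 79 @ $20 + 259 @ $19 + 122 @ $18 + 204 @ $15 + 54 @ $18 = $12,729
LIFO COGS: 271 @ $18 + 204 @ $15 + 122 @ $18 + 121 @ $19 = $12,433

COGS = $12,433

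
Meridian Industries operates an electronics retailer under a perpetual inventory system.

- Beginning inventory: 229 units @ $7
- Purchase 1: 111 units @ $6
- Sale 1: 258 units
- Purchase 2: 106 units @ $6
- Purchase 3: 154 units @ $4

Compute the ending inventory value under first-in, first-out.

Ending inventory = $1,744

Sale 1 (258) [FIFO — oldest first]: 229 @ $7 + 29 @ $6 = $1,777
Ending inventory: 82 @ $6 + 106 @ $6 + 154 @ $4 = $1,744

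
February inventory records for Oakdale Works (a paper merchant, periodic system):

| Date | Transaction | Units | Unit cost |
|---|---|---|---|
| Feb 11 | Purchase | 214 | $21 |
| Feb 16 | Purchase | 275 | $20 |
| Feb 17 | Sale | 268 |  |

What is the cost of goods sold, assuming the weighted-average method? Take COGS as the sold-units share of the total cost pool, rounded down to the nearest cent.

COGS = $5,477.28

Feb 17, sell 268: 268/489 × $9,994.00 → $5,477.28
Ending inventory (cost pool remaining) = $4,516.72
Check: goods available $9,994.00 = COGS $5,477.28 + ending $4,516.72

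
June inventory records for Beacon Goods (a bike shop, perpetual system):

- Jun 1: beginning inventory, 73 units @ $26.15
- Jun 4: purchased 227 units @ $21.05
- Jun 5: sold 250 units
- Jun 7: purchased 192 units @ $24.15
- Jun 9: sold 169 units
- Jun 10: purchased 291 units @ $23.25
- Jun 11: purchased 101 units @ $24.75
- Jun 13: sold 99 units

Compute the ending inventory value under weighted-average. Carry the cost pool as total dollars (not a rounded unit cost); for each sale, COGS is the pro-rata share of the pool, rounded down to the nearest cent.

After Jun 1: 73 on hand, pool $1,908.95 (≈ $26.1500 each)
After Jun 4: 300 on hand, pool $6,687.30 (≈ $22.2910 each)
Jun 5, sell 250: 250/300 × $6,687.30 → $5,572.75
After Jun 7: 242 on hand, pool $5,751.35 (≈ $23.7659 each)
Jun 9, sell 169: 169/242 × $5,751.35 → $4,016.43
After Jun 10: 364 on hand, pool $8,500.67 (≈ $23.3535 each)
After Jun 11: 465 on hand, pool $11,000.42 (≈ $23.6568 each)
Jun 13, sell 99: 99/465 × $11,000.42 → $2,342.02
Total COGS = $5,572.75 + $4,016.43 + $2,342.02 = $11,931.20
Ending inventory (cost pool remaining) = $8,658.40
Check: goods available $20,589.60 = COGS $11,931.20 + ending $8,658.40

Ending inventory = $8,658.40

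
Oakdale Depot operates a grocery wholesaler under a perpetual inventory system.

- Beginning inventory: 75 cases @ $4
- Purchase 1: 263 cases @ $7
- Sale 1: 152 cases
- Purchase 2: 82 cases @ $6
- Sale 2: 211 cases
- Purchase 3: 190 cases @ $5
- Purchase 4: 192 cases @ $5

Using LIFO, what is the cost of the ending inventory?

Sale 1 (152) [LIFO — newest first]: 152 @ $7 = $1,064
Sale 2 (211) [LIFO — newest first]: 82 @ $6 + 111 @ $7 + 18 @ $4 = $1,341
Total COGS = $1,064 + $1,341 = $2,405
Ending inventory: 57 @ $4 + 190 @ $5 + 192 @ $5 = $2,138
Check: goods available $4,543 = COGS $2,405 + ending $2,138

Ending inventory = $2,138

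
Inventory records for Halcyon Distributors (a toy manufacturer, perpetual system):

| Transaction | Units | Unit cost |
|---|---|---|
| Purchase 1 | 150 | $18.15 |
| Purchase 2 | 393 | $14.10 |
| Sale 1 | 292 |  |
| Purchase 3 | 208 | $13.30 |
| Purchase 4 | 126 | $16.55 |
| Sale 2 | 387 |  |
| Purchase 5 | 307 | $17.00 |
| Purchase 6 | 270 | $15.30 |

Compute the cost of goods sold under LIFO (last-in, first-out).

Sale 1 (292) [LIFO — newest first]: 292 @ $14.10 = $4,117.20
Sale 2 (387) [LIFO — newest first]: 126 @ $16.55 + 208 @ $13.30 + 53 @ $14.10 = $5,599.00
Total COGS = $4,117.20 + $5,599.00 = $9,716.20
Ending inventory: 150 @ $18.15 + 48 @ $14.10 + 307 @ $17.00 + 270 @ $15.30 = $12,749.30

COGS = $9,716.20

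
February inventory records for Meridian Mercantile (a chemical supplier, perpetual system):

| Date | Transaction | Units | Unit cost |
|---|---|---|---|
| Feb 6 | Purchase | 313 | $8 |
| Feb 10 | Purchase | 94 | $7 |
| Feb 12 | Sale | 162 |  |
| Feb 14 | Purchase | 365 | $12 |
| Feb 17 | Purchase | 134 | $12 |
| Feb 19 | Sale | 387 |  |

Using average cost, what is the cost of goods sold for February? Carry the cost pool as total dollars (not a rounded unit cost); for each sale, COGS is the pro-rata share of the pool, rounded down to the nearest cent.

COGS = $5,363.39

After Feb 6: 313 on hand, pool $2,504.00 (≈ $8.0000 each)
After Feb 10: 407 on hand, pool $3,162.00 (≈ $7.7690 each)
Feb 12, sell 162: 162/407 × $3,162.00 → $1,258.58
After Feb 14: 610 on hand, pool $6,283.42 (≈ $10.3007 each)
After Feb 17: 744 on hand, pool $7,891.42 (≈ $10.6067 each)
Feb 19, sell 387: 387/744 × $7,891.42 → $4,104.81
Total COGS = $1,258.58 + $4,104.81 = $5,363.39
Ending inventory (cost pool remaining) = $3,786.61
Check: goods available $9,150.00 = COGS $5,363.39 + ending $3,786.61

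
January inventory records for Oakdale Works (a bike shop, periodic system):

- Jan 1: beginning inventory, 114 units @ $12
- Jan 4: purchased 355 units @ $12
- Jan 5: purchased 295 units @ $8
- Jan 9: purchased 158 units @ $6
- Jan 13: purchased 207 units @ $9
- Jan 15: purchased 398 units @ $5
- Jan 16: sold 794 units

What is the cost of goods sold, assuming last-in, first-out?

COGS = $5,049

Jan 16, 794 sold [LIFO — newest first]: 398 @ $5 + 207 @ $9 + 158 @ $6 + 31 @ $8 = $5,049
Ending inventory: 114 @ $12 + 355 @ $12 + 264 @ $8 = $7,740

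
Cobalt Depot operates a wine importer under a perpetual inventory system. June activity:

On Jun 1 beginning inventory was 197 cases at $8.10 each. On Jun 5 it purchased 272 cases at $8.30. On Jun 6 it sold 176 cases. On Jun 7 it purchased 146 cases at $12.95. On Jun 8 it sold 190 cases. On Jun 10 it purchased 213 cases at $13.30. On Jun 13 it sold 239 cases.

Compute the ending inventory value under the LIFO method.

Jun 6, 176 sold [LIFO — newest first]: 176 @ $8.30 = $1,460.80
Jun 8, 190 sold [LIFO — newest first]: 146 @ $12.95 + 44 @ $8.30 = $2,255.90
Jun 13, 239 sold [LIFO — newest first]: 213 @ $13.30 + 26 @ $8.30 = $3,048.70
Total COGS = $1,460.80 + $2,255.90 + $3,048.70 = $6,765.40
Ending inventory: 197 @ $8.10 + 26 @ $8.30 = $1,811.50

Ending inventory = $1,811.50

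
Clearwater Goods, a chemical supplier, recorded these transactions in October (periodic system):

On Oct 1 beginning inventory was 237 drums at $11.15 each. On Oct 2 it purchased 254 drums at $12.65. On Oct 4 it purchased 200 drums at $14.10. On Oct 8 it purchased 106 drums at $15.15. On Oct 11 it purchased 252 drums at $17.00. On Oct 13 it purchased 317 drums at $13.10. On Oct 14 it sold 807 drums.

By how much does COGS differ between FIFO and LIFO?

$1,452.25

FIFO COGS: 237 @ $11.15 + 254 @ $12.65 + 200 @ $14.10 + 106 @ $15.15 + 10 @ $17.00 = $10,451.55
LIFO COGS: 317 @ $13.10 + 252 @ $17.00 + 106 @ $15.15 + 132 @ $14.10 = $11,903.80
Difference = |$10,451.55 − $11,903.80| = $1,452.25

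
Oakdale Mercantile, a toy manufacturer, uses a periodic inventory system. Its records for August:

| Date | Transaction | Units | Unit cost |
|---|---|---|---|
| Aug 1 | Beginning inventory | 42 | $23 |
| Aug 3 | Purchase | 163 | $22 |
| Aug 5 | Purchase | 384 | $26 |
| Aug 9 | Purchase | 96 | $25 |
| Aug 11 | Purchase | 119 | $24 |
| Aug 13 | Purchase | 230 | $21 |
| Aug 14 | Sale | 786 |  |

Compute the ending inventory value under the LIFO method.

Aug 14, 786 sold [LIFO — newest first]: 230 @ $21 + 119 @ $24 + 96 @ $25 + 341 @ $26 = $18,952
Ending inventory: 42 @ $23 + 163 @ $22 + 43 @ $26 = $5,670
Check: goods available $24,622 = COGS $18,952 + ending $5,670

Ending inventory = $5,670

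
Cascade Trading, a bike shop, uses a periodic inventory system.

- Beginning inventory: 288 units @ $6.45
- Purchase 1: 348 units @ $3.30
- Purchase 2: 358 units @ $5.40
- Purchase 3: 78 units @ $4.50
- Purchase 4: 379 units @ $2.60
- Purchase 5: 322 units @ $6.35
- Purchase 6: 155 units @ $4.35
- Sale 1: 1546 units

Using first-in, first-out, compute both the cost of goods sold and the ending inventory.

Sale 1 (1546) [FIFO — oldest first]: 288 @ $6.45 + 348 @ $3.30 + 358 @ $5.40 + 78 @ $4.50 + 379 @ $2.60 + 95 @ $6.35 = $6,878.85
Ending inventory: 227 @ $6.35 + 155 @ $4.35 = $2,115.70
Check: goods available $8,994.55 = COGS $6,878.85 + ending $2,115.70

COGS = $6,878.85; ending inventory = $2,115.70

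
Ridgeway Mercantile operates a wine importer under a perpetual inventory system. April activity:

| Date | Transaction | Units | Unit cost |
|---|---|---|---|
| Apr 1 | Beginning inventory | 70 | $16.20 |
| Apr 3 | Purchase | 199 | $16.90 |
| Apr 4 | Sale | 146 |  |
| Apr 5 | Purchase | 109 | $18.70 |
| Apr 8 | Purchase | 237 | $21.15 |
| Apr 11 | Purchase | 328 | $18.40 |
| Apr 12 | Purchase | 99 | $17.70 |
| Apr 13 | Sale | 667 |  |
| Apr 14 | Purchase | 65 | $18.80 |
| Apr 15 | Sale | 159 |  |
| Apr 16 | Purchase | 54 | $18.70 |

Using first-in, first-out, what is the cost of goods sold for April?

COGS = $18,096.45

Apr 4, 146 sold [FIFO — oldest first]: 70 @ $16.20 + 76 @ $16.90 = $2,418.40
Apr 13, 667 sold [FIFO — oldest first]: 123 @ $16.90 + 109 @ $18.70 + 237 @ $21.15 + 198 @ $18.40 = $12,772.75
Apr 15, 159 sold [FIFO — oldest first]: 130 @ $18.40 + 29 @ $17.70 = $2,905.30
Total COGS = $2,418.40 + $12,772.75 + $2,905.30 = $18,096.45
Ending inventory: 70 @ $17.70 + 65 @ $18.80 + 54 @ $18.70 = $3,470.80
Check: goods available $21,567.25 = COGS $18,096.45 + ending $3,470.80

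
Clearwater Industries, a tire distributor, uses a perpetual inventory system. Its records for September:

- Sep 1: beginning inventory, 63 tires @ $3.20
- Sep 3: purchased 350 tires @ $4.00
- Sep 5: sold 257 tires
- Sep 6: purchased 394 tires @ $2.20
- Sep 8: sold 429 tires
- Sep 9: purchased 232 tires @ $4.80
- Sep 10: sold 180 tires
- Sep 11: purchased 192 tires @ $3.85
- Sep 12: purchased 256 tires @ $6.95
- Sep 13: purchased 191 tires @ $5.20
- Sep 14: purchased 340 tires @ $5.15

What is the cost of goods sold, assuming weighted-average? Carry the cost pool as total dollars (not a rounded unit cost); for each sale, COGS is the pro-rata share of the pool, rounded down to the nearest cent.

After Sep 1: 63 on hand, pool $201.60 (≈ $3.2000 each)
After Sep 3: 413 on hand, pool $1,601.60 (≈ $3.8780 each)
Sep 5, sell 257: 257/413 × $1,601.60 → $996.63
After Sep 6: 550 on hand, pool $1,471.77 (≈ $2.6759 each)
Sep 8, sell 429: 429/550 × $1,471.77 → $1,147.98
After Sep 9: 353 on hand, pool $1,437.39 (≈ $4.0719 each)
Sep 10, sell 180: 180/353 × $1,437.39 → $732.94
After Sep 11: 365 on hand, pool $1,443.65 (≈ $3.9552 each)
After Sep 12: 621 on hand, pool $3,222.85 (≈ $5.1898 each)
After Sep 13: 812 on hand, pool $4,216.05 (≈ $5.1922 each)
After Sep 14: 1152 on hand, pool $5,967.05 (≈ $5.1797 each)
Total COGS = $996.63 + $1,147.98 + $732.94 = $2,877.55
Ending inventory (cost pool remaining) = $5,967.05

COGS = $2,877.55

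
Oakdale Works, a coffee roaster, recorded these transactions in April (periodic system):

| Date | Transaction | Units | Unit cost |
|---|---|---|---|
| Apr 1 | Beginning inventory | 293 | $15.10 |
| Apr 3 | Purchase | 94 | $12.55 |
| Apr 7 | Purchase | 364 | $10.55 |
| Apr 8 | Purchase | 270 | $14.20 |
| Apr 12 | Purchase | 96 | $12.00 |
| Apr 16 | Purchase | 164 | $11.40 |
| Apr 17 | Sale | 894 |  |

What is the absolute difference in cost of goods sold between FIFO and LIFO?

$779.00

FIFO COGS: 293 @ $15.10 + 94 @ $12.55 + 364 @ $10.55 + 143 @ $14.20 = $11,474.80
LIFO COGS: 164 @ $11.40 + 96 @ $12.00 + 270 @ $14.20 + 364 @ $10.55 = $10,695.80
Difference = |$11,474.80 − $10,695.80| = $779.00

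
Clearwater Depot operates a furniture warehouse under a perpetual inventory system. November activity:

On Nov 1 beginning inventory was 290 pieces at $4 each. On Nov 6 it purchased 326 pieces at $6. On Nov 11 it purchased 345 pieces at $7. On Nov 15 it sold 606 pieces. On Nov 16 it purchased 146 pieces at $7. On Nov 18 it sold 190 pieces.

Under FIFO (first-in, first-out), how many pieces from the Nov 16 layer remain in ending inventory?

146

Nov 15, 606 sold [FIFO — oldest first]: 290 @ $4 + 316 @ $6 = $3,056
Nov 18, 190 sold [FIFO — oldest first]: 10 @ $6 + 180 @ $7 = $1,320
Total COGS = $3,056 + $1,320 = $4,376
Ending inventory: 165 @ $7 + 146 @ $7 = $2,177
Check: goods available $6,553 = COGS $4,376 + ending $2,177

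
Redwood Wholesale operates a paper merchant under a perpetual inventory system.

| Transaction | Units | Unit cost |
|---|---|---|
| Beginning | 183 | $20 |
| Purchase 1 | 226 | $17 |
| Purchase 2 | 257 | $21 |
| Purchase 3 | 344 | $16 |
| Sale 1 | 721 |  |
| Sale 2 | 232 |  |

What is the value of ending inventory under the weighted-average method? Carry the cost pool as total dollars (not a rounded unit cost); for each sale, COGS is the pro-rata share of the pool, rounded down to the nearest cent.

Ending inventory = $1,038.59

After Beginning: 183 on hand, pool $3,660.00 (≈ $20.0000 each)
After Purchase 1: 409 on hand, pool $7,502.00 (≈ $18.3423 each)
After Purchase 2: 666 on hand, pool $12,899.00 (≈ $19.3679 each)
After Purchase 3: 1010 on hand, pool $18,403.00 (≈ $18.2208 each)
Sale 1, sell 721: 721/1010 × $18,403.00 → $13,137.19
Sale 2, sell 232: 232/289 × $5,265.81 → $4,227.22
Total COGS = $13,137.19 + $4,227.22 = $17,364.41
Ending inventory (cost pool remaining) = $1,038.59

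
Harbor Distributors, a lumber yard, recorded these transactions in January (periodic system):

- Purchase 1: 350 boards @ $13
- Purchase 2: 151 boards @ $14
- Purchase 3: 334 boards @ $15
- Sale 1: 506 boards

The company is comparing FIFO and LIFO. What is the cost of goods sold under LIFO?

COGS = $7,397

FIFO COGS: 350 @ $13 + 151 @ $14 + 5 @ $15 = $6,739
LIFO COGS: 334 @ $15 + 151 @ $14 + 21 @ $13 = $7,397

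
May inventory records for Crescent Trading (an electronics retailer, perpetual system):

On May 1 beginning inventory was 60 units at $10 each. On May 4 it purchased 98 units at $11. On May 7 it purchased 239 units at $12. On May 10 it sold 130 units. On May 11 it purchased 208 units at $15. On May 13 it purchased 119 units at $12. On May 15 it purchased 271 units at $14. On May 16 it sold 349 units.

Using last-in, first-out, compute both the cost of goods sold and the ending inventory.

COGS = $6,290; ending inventory = $6,598

May 10, 130 sold [LIFO — newest first]: 130 @ $12 = $1,560
May 16, 349 sold [LIFO — newest first]: 271 @ $14 + 78 @ $12 = $4,730
Total COGS = $1,560 + $4,730 = $6,290
Ending inventory: 60 @ $10 + 98 @ $11 + 109 @ $12 + 208 @ $15 + 41 @ $12 = $6,598
Check: goods available $12,888 = COGS $6,290 + ending $6,598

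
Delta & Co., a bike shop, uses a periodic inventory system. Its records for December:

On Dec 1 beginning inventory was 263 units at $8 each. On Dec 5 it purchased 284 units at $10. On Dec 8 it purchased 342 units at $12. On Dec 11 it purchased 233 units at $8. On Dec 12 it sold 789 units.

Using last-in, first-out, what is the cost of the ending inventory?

Ending inventory = $2,804

Dec 12, 789 sold [LIFO — newest first]: 233 @ $8 + 342 @ $12 + 214 @ $10 = $8,108
Ending inventory: 263 @ $8 + 70 @ $10 = $2,804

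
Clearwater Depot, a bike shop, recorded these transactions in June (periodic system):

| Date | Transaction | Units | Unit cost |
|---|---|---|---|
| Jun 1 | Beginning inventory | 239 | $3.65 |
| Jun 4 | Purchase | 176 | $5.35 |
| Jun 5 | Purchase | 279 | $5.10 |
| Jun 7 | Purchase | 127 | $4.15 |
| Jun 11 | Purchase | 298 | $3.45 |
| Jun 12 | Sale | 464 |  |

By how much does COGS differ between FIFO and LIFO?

FIFO COGS: 239 @ $3.65 + 176 @ $5.35 + 49 @ $5.10 = $2,063.85
LIFO COGS: 298 @ $3.45 + 127 @ $4.15 + 39 @ $5.10 = $1,754.05
Difference = |$2,063.85 − $1,754.05| = $309.80

$309.80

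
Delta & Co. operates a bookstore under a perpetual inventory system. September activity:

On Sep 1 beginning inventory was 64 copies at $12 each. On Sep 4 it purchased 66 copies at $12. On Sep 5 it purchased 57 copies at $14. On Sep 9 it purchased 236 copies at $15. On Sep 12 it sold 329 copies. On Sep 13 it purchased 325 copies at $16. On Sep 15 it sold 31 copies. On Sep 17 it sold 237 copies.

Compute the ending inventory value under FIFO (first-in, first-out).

Sep 12, 329 sold [FIFO — oldest first]: 64 @ $12 + 66 @ $12 + 57 @ $14 + 142 @ $15 = $4,488
Sep 15, 31 sold [FIFO — oldest first]: 31 @ $15 = $465
Sep 17, 237 sold [FIFO — oldest first]: 63 @ $15 + 174 @ $16 = $3,729
Total COGS = $4,488 + $465 + $3,729 = $8,682
Ending inventory: 151 @ $16 = $2,416
Check: goods available $11,098 = COGS $8,682 + ending $2,416

Ending inventory = $2,416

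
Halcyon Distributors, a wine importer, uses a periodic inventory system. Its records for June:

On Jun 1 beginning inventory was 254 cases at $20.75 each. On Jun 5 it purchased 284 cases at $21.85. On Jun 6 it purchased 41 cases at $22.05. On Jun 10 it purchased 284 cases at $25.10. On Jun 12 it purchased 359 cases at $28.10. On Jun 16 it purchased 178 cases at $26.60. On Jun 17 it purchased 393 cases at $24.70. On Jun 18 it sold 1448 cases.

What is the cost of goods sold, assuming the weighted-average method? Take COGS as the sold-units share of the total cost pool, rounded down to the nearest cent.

Jun 18, sell 1448: 1448/1793 × $44,038.15 → $35,564.55
Ending inventory (cost pool remaining) = $8,473.60

COGS = $35,564.55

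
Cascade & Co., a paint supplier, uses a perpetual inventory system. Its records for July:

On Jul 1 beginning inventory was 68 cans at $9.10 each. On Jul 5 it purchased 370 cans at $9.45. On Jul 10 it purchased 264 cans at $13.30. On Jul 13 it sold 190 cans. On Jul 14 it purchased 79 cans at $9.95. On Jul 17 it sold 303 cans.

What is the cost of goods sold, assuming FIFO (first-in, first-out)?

Jul 13, 190 sold [FIFO — oldest first]: 68 @ $9.10 + 122 @ $9.45 = $1,771.70
Jul 17, 303 sold [FIFO — oldest first]: 248 @ $9.45 + 55 @ $13.30 = $3,075.10
Total COGS = $1,771.70 + $3,075.10 = $4,846.80
Ending inventory: 209 @ $13.30 + 79 @ $9.95 = $3,565.75

COGS = $4,846.80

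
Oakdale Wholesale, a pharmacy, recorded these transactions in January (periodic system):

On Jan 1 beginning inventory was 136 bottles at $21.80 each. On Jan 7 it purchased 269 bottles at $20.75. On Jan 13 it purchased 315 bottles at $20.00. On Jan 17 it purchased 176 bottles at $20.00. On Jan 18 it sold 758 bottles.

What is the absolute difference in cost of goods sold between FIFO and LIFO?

FIFO COGS: 136 @ $21.80 + 269 @ $20.75 + 315 @ $20.00 + 38 @ $20.00 = $15,606.55
LIFO COGS: 176 @ $20.00 + 315 @ $20.00 + 267 @ $20.75 = $15,360.25
Difference = |$15,606.55 − $15,360.25| = $246.30

$246.30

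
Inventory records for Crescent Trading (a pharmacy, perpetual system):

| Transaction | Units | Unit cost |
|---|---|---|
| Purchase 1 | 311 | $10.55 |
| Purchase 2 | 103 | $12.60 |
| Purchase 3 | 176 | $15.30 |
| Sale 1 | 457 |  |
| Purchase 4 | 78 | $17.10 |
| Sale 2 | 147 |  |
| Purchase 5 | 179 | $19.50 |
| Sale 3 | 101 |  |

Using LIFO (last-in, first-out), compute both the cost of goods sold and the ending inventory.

Sale 1 (457) [LIFO — newest first]: 176 @ $15.30 + 103 @ $12.60 + 178 @ $10.55 = $5,868.50
Sale 2 (147) [LIFO — newest first]: 78 @ $17.10 + 69 @ $10.55 = $2,061.75
Sale 3 (101) [LIFO — newest first]: 101 @ $19.50 = $1,969.50
Total COGS = $5,868.50 + $2,061.75 + $1,969.50 = $9,899.75
Ending inventory: 64 @ $10.55 + 78 @ $19.50 = $2,196.20
Check: goods available $12,095.95 = COGS $9,899.75 + ending $2,196.20

COGS = $9,899.75; ending inventory = $2,196.20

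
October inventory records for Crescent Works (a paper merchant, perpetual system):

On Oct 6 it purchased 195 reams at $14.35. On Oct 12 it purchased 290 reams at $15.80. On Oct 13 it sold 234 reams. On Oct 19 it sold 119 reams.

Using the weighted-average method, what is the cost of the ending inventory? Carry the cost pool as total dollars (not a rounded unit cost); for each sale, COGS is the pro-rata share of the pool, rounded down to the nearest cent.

Ending inventory = $2,008.65

After Oct 6: 195 on hand, pool $2,798.25 (≈ $14.3500 each)
After Oct 12: 485 on hand, pool $7,380.25 (≈ $15.2170 each)
Oct 13, sell 234: 234/485 × $7,380.25 → $3,560.78
Oct 19, sell 119: 119/251 × $3,819.47 → $1,810.82
Total COGS = $3,560.78 + $1,810.82 = $5,371.60
Ending inventory (cost pool remaining) = $2,008.65
Check: goods available $7,380.25 = COGS $5,371.60 + ending $2,008.65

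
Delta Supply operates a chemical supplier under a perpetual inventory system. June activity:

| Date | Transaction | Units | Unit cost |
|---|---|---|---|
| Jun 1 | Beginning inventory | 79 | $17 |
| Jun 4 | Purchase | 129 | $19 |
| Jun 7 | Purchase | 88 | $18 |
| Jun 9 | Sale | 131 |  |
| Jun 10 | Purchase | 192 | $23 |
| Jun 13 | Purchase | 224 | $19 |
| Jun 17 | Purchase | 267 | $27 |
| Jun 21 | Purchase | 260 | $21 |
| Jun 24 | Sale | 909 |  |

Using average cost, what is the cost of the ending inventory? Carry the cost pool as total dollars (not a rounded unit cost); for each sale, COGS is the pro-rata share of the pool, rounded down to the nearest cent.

After Jun 1: 79 on hand, pool $1,343.00 (≈ $17.0000 each)
After Jun 4: 208 on hand, pool $3,794.00 (≈ $18.2404 each)
After Jun 7: 296 on hand, pool $5,378.00 (≈ $18.1689 each)
Jun 9, sell 131: 131/296 × $5,378.00 → $2,380.12
After Jun 10: 357 on hand, pool $7,413.88 (≈ $20.7672 each)
After Jun 13: 581 on hand, pool $11,669.88 (≈ $20.0859 each)
After Jun 17: 848 on hand, pool $18,878.88 (≈ $22.2628 each)
After Jun 21: 1108 on hand, pool $24,338.88 (≈ $21.9665 each)
Jun 24, sell 909: 909/1108 × $24,338.88 → $19,967.54
Total COGS = $2,380.12 + $19,967.54 = $22,347.66
Ending inventory (cost pool remaining) = $4,371.34
Check: goods available $26,719.00 = COGS $22,347.66 + ending $4,371.34

Ending inventory = $4,371.34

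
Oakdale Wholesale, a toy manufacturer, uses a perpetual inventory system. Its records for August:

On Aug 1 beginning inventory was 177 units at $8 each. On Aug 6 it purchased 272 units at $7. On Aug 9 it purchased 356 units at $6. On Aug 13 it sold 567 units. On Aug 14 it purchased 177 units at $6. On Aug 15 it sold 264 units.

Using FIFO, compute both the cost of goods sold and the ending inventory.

Aug 13, 567 sold [FIFO — oldest first]: 177 @ $8 + 272 @ $7 + 118 @ $6 = $4,028
Aug 15, 264 sold [FIFO — oldest first]: 238 @ $6 + 26 @ $6 = $1,584
Total COGS = $4,028 + $1,584 = $5,612
Ending inventory: 151 @ $6 = $906

COGS = $5,612; ending inventory = $906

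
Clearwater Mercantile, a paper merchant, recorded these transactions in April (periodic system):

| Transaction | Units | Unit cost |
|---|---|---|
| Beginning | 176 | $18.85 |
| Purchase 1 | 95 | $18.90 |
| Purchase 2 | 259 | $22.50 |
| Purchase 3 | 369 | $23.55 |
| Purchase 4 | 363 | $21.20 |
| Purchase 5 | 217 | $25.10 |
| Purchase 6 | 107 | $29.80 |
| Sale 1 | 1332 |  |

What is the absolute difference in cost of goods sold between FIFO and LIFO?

FIFO COGS: 176 @ $18.85 + 95 @ $18.90 + 259 @ $22.50 + 369 @ $23.55 + 363 @ $21.20 + 70 @ $25.10 = $29,083.15
LIFO COGS: 107 @ $29.80 + 217 @ $25.10 + 363 @ $21.20 + 369 @ $23.55 + 259 @ $22.50 + 17 @ $18.90 = $31,169.65
Difference = |$29,083.15 − $31,169.65| = $2,086.50

$2,086.50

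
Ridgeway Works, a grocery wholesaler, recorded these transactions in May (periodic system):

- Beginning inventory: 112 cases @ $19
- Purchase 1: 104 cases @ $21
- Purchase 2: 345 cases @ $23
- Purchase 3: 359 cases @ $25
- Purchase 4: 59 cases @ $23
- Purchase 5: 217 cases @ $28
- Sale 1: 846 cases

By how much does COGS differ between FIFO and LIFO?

FIFO COGS: 112 @ $19 + 104 @ $21 + 345 @ $23 + 285 @ $25 = $19,372
LIFO COGS: 217 @ $28 + 59 @ $23 + 359 @ $25 + 211 @ $23 = $21,261
Difference = |$19,372 − $21,261| = $1,889

$1,889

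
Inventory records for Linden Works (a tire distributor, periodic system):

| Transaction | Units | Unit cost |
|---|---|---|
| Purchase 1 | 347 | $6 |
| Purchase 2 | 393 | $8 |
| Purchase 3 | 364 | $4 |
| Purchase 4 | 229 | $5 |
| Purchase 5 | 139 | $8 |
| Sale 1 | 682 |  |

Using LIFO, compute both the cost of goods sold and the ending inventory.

COGS = $3,513; ending inventory = $5,426

Sale 1 (682) [LIFO — newest first]: 139 @ $8 + 229 @ $5 + 314 @ $4 = $3,513
Ending inventory: 347 @ $6 + 393 @ $8 + 50 @ $4 = $5,426
Check: goods available $8,939 = COGS $3,513 + ending $5,426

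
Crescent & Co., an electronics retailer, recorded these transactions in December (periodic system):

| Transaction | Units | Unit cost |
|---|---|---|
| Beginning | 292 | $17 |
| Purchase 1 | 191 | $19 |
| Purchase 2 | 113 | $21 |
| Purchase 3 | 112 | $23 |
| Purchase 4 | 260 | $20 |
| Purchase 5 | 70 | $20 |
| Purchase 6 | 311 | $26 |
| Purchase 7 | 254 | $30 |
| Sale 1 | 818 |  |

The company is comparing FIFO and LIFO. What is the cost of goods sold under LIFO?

COGS = $20,766

FIFO COGS: 292 @ $17 + 191 @ $19 + 113 @ $21 + 112 @ $23 + 110 @ $20 = $15,742
LIFO COGS: 254 @ $30 + 311 @ $26 + 70 @ $20 + 183 @ $20 = $20,766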